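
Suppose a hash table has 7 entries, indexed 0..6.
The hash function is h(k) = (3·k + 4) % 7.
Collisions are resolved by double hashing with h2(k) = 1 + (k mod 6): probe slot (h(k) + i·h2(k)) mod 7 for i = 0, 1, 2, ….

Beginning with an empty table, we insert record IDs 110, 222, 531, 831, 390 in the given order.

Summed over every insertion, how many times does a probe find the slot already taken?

4

Insert 110: h=5, slot 5 empty -> index 5.
Insert 222: h=5, h2=1, slot 5 occupied -> index 6.
Insert 531: h=1, slot 1 empty -> index 1.
Insert 831: h=5, h2=4, slot 5 occupied -> index 2.
Insert 390: h=5, h2=1, slots 5,6 occupied -> index 0.
Table: [390, 531, 831, —, —, 110, 222]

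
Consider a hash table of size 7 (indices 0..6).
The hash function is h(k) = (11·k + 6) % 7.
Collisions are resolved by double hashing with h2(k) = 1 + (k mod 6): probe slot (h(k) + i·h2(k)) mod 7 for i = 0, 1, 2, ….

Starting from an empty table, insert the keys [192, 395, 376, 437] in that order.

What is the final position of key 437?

192: h=4 -> slot 4
395: h=4, h2=6, probe 4,3 -> slot 3
376: h=5 -> slot 5
437: h=4, h2=6, probe 4,3,2 -> slot 2
Table: [-, -, 437, 395, 192, 376, -]

2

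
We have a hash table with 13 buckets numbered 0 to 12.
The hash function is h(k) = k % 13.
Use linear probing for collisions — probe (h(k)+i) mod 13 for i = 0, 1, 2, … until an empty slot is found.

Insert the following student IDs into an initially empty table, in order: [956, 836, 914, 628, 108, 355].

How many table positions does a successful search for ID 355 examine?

Insert 956: h=7, slot 7 empty => index 7.
Insert 836: h=4, slot 4 empty => index 4.
Insert 914: h=4, slot 4 occupied => index 5.
Insert 628: h=4, slots 4,5 occupied => index 6.
Insert 108: h=4, slots 4,5,6,7 occupied => index 8.
Insert 355: h=4, slots 4,5,6,7,8 occupied => index 9.
Table: [-, -, -, -, 836, 914, 628, 956, 108, 355, -, -, -]
Lookup 355: h=4, probe 4,5,6,7,8,9 → found at 9.

6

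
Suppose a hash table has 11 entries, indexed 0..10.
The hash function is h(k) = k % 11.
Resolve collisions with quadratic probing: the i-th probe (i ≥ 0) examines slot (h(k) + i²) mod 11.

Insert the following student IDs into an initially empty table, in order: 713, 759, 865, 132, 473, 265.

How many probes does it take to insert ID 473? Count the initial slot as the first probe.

3

713 hashes to 9; slot 9 is free => place at 9.
759 hashes to 0; slot 0 is free => place at 0.
865 hashes to 7; slot 7 is free => place at 7.
132 hashes to 0; 0 taken => place at 1.
473 hashes to 0; 0,1 taken => place at 4.
265 hashes to 1; 1 taken => place at 2.
Table: [759, 132, 265, ∅, 473, ∅, ∅, 865, ∅, 713, ∅]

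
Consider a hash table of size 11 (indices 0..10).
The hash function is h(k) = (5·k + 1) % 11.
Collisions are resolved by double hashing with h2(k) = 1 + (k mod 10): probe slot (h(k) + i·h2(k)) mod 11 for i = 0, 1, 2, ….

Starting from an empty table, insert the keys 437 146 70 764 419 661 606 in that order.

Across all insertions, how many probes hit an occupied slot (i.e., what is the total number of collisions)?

Insert 437: h=8, slot 8 empty -> index 8.
Insert 146: h=5, slot 5 empty -> index 5.
Insert 70: h=10, slot 10 empty -> index 10.
Insert 764: h=4, slot 4 empty -> index 4.
Insert 419: h=6, slot 6 empty -> index 6.
Insert 661: h=6, h2=2, slots 6,8,10 occupied -> index 1.
Insert 606: h=6, h2=7, slot 6 occupied -> index 2.
Table: [., 661, 606, ., 764, 146, 419, ., 437, ., 70]

4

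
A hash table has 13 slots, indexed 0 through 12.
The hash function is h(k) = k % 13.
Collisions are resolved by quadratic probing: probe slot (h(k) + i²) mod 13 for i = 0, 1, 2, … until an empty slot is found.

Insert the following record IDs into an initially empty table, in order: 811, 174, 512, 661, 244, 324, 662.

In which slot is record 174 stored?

6

Insert 811: h=5, slot 5 empty → index 5.
Insert 174: h=5, slot 5 occupied → index 6.
Insert 512: h=5, slots 5,6 occupied → index 9.
Insert 661: h=11, slot 11 empty → index 11.
Insert 244: h=10, slot 10 empty → index 10.
Insert 324: h=12, slot 12 empty → index 12.
Insert 662: h=12, slot 12 occupied → index 0.
Table: [662, -, -, -, -, 811, 174, -, -, 512, 244, 661, 324]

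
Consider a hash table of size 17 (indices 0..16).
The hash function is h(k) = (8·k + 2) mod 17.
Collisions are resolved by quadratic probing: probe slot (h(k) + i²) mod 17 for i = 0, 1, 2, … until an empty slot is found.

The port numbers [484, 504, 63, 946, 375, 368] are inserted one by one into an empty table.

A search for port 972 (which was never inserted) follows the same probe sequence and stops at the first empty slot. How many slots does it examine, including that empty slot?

Insert 484: h=15, slot 15 empty => index 15.
Insert 504: h=5, slot 5 empty => index 5.
Insert 63: h=13, slot 13 empty => index 13.
Insert 946: h=5, slot 5 occupied => index 6.
Insert 375: h=10, slot 10 empty => index 10.
Insert 368: h=5, slots 5,6 occupied => index 9.
Table: [—, —, —, —, —, 504, 946, —, —, 368, 375, —, —, 63, —, 484, —]
Lookup 972: h=9, probe 9,10,13,1 → slot 1 empty, not found.

4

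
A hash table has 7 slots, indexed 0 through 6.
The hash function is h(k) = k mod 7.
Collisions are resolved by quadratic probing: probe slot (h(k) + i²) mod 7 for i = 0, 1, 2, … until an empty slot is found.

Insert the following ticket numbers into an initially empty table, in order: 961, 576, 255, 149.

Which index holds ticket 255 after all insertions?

Insert 961: h=2, slot 2 empty → index 2.
Insert 576: h=2, slot 2 occupied → index 3.
Insert 255: h=3, slot 3 occupied → index 4.
Insert 149: h=2, slots 2,3 occupied → index 6.
Table: [., ., 961, 576, 255, ., 149]

4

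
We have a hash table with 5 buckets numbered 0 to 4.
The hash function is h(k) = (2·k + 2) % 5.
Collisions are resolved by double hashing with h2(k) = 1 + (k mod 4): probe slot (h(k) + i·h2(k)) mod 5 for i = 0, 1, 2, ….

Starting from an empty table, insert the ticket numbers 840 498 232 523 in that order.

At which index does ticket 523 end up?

Insert 840: h=2, slot 2 empty => index 2.
Insert 498: h=3, slot 3 empty => index 3.
Insert 232: h=1, slot 1 empty => index 1.
Insert 523: h=3, h2=4, slots 3,2,1 occupied => index 0.
Table: [523, 232, 840, 498, —]

0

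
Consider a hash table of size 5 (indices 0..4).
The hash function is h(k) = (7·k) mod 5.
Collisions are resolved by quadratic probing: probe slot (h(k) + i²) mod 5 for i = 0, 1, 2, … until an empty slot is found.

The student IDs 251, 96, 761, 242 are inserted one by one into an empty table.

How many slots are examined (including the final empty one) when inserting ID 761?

251 hashes to 2; slot 2 is free -> place at 2.
96 hashes to 2; 2 taken -> place at 3.
761 hashes to 2; 2,3 taken -> place at 1.
242 hashes to 4; slot 4 is free -> place at 4.
Table: [., 761, 251, 96, 242]

3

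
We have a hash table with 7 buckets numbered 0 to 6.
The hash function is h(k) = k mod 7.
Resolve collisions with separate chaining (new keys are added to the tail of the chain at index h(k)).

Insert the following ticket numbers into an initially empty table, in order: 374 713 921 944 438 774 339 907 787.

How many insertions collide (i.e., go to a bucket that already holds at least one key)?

6

Insert 374: h=3, bucket 3 empty → new chain.
Insert 713: h=6, bucket 6 empty → new chain.
Insert 921: h=4, bucket 4 empty → new chain.
Insert 944: h=6, bucket 6 nonempty → append to chain.
Insert 438: h=4, bucket 4 nonempty → append to chain.
Insert 774: h=4, bucket 4 nonempty → append to chain.
Insert 339: h=3, bucket 3 nonempty → append to chain.
Insert 907: h=4, bucket 4 nonempty → append to chain.
Insert 787: h=3, bucket 3 nonempty → append to chain.
Final buckets:
0: ∅
1: ∅
2: ∅
3: 374 -> 339 -> 787
4: 921 -> 438 -> 774 -> 907
5: ∅
6: 713 -> 944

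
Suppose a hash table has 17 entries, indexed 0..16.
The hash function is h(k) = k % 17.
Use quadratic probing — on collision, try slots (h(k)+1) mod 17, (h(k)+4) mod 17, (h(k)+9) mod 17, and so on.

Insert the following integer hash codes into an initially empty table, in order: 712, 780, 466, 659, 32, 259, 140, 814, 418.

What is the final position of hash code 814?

14

Insert 712: h=15, slot 15 empty -> index 15.
Insert 780: h=15, slot 15 occupied -> index 16.
Insert 466: h=7, slot 7 empty -> index 7.
Insert 659: h=13, slot 13 empty -> index 13.
Insert 32: h=15, slots 15,16 occupied -> index 2.
Insert 259: h=4, slot 4 empty -> index 4.
Insert 140: h=4, slot 4 occupied -> index 5.
Insert 814: h=15, slots 15,16,2,7 occupied -> index 14.
Insert 418: h=10, slot 10 empty -> index 10.
Table: [-, -, 32, -, 259, 140, -, 466, -, -, 418, -, -, 659, 814, 712, 780]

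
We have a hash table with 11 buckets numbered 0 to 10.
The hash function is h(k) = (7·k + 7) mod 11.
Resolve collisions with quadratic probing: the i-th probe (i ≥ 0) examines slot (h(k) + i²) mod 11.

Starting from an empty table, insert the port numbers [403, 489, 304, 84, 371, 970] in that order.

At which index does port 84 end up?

Insert 403: h=1, slot 1 empty => index 1.
Insert 489: h=9, slot 9 empty => index 9.
Insert 304: h=1, slot 1 occupied => index 2.
Insert 84: h=1, slots 1,2 occupied => index 5.
Insert 371: h=8, slot 8 empty => index 8.
Insert 970: h=10, slot 10 empty => index 10.
Table: [-, 403, 304, -, -, 84, -, -, 371, 489, 970]

5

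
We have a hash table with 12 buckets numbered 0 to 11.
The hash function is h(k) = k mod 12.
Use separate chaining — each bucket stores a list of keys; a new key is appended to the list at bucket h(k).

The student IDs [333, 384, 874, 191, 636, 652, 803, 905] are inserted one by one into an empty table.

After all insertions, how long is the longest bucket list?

Insert 333: h=9, bucket 9 empty -> new chain.
Insert 384: h=0, bucket 0 empty -> new chain.
Insert 874: h=10, bucket 10 empty -> new chain.
Insert 191: h=11, bucket 11 empty -> new chain.
Insert 636: h=0, bucket 0 nonempty -> append to chain.
Insert 652: h=4, bucket 4 empty -> new chain.
Insert 803: h=11, bucket 11 nonempty -> append to chain.
Insert 905: h=5, bucket 5 empty -> new chain.
Final buckets:
0: 384 -> 636
1: —
2: —
3: —
4: 652
5: 905
6: —
7: —
8: —
9: 333
10: 874
11: 191 -> 803

2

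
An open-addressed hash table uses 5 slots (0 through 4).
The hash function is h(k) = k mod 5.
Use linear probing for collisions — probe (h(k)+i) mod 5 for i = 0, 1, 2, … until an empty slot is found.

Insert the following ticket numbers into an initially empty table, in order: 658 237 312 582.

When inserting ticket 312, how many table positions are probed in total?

658 hashes to 3; slot 3 is free → place at 3.
237 hashes to 2; slot 2 is free → place at 2.
312 hashes to 2; 2,3 taken → place at 4.
582 hashes to 2; 2,3,4 taken → place at 0.
Table: [582, ∅, 237, 658, 312]

3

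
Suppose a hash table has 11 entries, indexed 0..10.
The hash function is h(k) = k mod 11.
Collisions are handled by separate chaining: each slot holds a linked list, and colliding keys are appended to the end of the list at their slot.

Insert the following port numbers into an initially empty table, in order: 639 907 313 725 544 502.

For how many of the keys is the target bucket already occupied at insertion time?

2

Insert 639: h=1, bucket 1 empty -> new chain.
Insert 907: h=5, bucket 5 empty -> new chain.
Insert 313: h=5, bucket 5 nonempty -> append to chain.
Insert 725: h=10, bucket 10 empty -> new chain.
Insert 544: h=5, bucket 5 nonempty -> append to chain.
Insert 502: h=7, bucket 7 empty -> new chain.
Final buckets:
0: -
1: 639
2: -
3: -
4: -
5: 907 -> 313 -> 544
6: -
7: 502
8: -
9: -
10: 725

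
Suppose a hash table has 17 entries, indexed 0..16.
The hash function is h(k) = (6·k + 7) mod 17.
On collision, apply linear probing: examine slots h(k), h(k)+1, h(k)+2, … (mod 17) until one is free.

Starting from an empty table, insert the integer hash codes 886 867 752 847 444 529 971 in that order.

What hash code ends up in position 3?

444

886 hashes to 2; slot 2 is free → place at 2.
867 hashes to 7; slot 7 is free → place at 7.
752 hashes to 14; slot 14 is free → place at 14.
847 hashes to 6; slot 6 is free → place at 6.
444 hashes to 2; 2 taken → place at 3.
529 hashes to 2; 2,3 taken → place at 4.
971 hashes to 2; 2,3,4 taken → place at 5.
Table: [_, _, 886, 444, 529, 971, 847, 867, _, _, _, _, _, _, 752, _, _]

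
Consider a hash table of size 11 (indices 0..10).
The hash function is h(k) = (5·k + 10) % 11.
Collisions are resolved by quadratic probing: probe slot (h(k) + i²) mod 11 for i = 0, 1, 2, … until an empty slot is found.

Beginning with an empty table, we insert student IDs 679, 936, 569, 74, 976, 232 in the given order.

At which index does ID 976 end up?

679 hashes to 6; slot 6 is free => place at 6.
936 hashes to 4; slot 4 is free => place at 4.
569 hashes to 6; 6 taken => place at 7.
74 hashes to 6; 6,7 taken => place at 10.
976 hashes to 6; 6,7,10,4 taken => place at 0.
232 hashes to 4; 4 taken => place at 5.
Table: [976, -, -, -, 936, 232, 679, 569, -, -, 74]

0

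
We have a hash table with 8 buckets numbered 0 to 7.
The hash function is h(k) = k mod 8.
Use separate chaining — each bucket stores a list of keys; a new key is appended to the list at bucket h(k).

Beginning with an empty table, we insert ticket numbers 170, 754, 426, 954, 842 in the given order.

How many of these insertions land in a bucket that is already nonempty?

Insert 170: h=2, bucket 2 empty → new chain.
Insert 754: h=2, bucket 2 nonempty → append to chain.
Insert 426: h=2, bucket 2 nonempty → append to chain.
Insert 954: h=2, bucket 2 nonempty → append to chain.
Insert 842: h=2, bucket 2 nonempty → append to chain.
Final buckets:
0: .
1: .
2: 170 -> 754 -> 426 -> 954 -> 842
3: .
4: .
5: .
6: .
7: .

4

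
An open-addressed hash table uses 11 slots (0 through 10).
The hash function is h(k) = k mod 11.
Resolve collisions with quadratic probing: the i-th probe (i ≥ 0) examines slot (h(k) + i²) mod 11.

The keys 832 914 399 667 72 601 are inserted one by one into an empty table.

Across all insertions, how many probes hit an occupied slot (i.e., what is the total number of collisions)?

832: h=7 → slot 7
914: h=1 → slot 1
399: h=3 → slot 3
667: h=7, probe 7,8 → slot 8
72: h=6 → slot 6
601: h=7, probe 7,8,0 → slot 0
Table: [601, 914, ∅, 399, ∅, ∅, 72, 832, 667, ∅, ∅]

3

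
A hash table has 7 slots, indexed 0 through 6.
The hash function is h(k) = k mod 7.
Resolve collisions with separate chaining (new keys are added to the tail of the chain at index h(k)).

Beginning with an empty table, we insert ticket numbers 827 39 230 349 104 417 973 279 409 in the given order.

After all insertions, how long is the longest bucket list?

4

827 → bucket 1
39 → bucket 4
230 → bucket 6
349 → bucket 6 (collision)
104 → bucket 6 (collision)
417 → bucket 4 (collision)
973 → bucket 0
279 → bucket 6 (collision)
409 → bucket 3
Final buckets:
0: 973
1: 827
2: —
3: 409
4: 39 -> 417
5: —
6: 230 -> 349 -> 104 -> 279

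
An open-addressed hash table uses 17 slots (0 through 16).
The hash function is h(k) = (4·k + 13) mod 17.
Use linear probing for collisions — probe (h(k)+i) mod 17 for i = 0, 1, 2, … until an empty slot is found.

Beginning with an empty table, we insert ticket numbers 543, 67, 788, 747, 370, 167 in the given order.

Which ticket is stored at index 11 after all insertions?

543: h=9 -> slot 9
67: h=9, probe 9,10 -> slot 10
788: h=3 -> slot 3
747: h=9, probe 9,10,11 -> slot 11
370: h=14 -> slot 14
167: h=1 -> slot 1
Table: [-, 167, -, 788, -, -, -, -, -, 543, 67, 747, -, -, 370, -, -]

747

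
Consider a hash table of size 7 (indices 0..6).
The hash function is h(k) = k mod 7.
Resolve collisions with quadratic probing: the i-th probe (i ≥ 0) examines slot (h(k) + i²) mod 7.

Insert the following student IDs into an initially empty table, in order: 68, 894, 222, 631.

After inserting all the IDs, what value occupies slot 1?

631

Insert 68: h=5, slot 5 empty -> index 5.
Insert 894: h=5, slot 5 occupied -> index 6.
Insert 222: h=5, slots 5,6 occupied -> index 2.
Insert 631: h=1, slot 1 empty -> index 1.
Table: [-, 631, 222, -, -, 68, 894]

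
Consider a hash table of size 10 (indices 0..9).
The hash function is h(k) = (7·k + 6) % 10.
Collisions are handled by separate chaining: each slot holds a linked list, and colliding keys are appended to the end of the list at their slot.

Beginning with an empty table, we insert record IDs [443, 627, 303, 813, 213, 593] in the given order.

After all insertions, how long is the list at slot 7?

443 → bucket 7
627 → bucket 5
303 → bucket 7 (collision)
813 → bucket 7 (collision)
213 → bucket 7 (collision)
593 → bucket 7 (collision)
Final buckets:
0: ∅
1: ∅
2: ∅
3: ∅
4: ∅
5: 627
6: ∅
7: 443 -> 303 -> 813 -> 213 -> 593
8: ∅
9: ∅

5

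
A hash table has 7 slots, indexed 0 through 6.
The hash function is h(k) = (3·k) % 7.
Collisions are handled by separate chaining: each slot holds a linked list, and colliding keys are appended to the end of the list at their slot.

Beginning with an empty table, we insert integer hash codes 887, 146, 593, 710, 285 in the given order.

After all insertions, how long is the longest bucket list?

3

Insert 887: h=1, bucket 1 empty -> new chain.
Insert 146: h=4, bucket 4 empty -> new chain.
Insert 593: h=1, bucket 1 nonempty -> append to chain.
Insert 710: h=2, bucket 2 empty -> new chain.
Insert 285: h=1, bucket 1 nonempty -> append to chain.
Final buckets:
0: —
1: 887 -> 593 -> 285
2: 710
3: —
4: 146
5: —
6: —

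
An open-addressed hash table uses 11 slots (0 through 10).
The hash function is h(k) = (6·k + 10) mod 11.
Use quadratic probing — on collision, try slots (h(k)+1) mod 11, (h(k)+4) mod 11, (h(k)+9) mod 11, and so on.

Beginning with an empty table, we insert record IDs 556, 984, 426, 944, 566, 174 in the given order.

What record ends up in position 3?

556 hashes to 2; slot 2 is free -> place at 2.
984 hashes to 7; slot 7 is free -> place at 7.
426 hashes to 3; slot 3 is free -> place at 3.
944 hashes to 9; slot 9 is free -> place at 9.
566 hashes to 7; 7 taken -> place at 8.
174 hashes to 9; 9 taken -> place at 10.
Table: [_, _, 556, 426, _, _, _, 984, 566, 944, 174]

426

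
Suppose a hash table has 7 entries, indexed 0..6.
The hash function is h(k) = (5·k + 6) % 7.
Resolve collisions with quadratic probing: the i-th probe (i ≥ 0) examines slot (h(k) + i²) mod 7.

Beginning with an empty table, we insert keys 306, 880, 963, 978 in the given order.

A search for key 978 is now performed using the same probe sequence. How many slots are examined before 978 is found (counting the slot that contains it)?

3

306 hashes to 3; slot 3 is free => place at 3.
880 hashes to 3; 3 taken => place at 4.
963 hashes to 5; slot 5 is free => place at 5.
978 hashes to 3; 3,4 taken => place at 0.
Table: [978, —, —, 306, 880, 963, —]
Lookup 978: h=3, probe 3,4,0 → found at 0.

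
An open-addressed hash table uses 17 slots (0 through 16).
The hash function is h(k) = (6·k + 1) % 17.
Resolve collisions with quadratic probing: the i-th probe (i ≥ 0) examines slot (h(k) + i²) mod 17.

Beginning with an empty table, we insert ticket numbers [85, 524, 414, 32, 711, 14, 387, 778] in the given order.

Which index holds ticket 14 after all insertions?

9

85 hashes to 1; slot 1 is free -> place at 1.
524 hashes to 0; slot 0 is free -> place at 0.
414 hashes to 3; slot 3 is free -> place at 3.
32 hashes to 6; slot 6 is free -> place at 6.
711 hashes to 0; 0,1 taken -> place at 4.
14 hashes to 0; 0,1,4 taken -> place at 9.
387 hashes to 11; slot 11 is free -> place at 11.
778 hashes to 11; 11 taken -> place at 12.
Table: [524, 85, ∅, 414, 711, ∅, 32, ∅, ∅, 14, ∅, 387, 778, ∅, ∅, ∅, ∅]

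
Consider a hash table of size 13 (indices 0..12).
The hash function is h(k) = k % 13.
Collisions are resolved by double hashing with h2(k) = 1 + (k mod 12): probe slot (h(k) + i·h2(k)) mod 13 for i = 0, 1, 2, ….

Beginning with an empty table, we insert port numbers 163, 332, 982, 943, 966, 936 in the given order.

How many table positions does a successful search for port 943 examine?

2

163: h=7 => slot 7
332: h=7, h2=9, probe 7,3 => slot 3
982: h=7, h2=11, probe 7,5 => slot 5
943: h=7, h2=8, probe 7,2 => slot 2
966: h=4 => slot 4
936: h=0 => slot 0
Table: [936, -, 943, 332, 966, 982, -, 163, -, -, -, -, -]
Lookup 943: h=7, h2=8, probe 7,2 → found at 2.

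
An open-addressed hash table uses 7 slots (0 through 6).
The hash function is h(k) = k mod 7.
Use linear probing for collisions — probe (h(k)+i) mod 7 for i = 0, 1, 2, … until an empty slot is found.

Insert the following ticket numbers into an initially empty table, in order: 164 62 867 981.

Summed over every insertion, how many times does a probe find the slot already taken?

164 hashes to 3; slot 3 is free → place at 3.
62 hashes to 6; slot 6 is free → place at 6.
867 hashes to 6; 6 taken → place at 0.
981 hashes to 1; slot 1 is free → place at 1.
Table: [867, 981, -, 164, -, -, 62]

1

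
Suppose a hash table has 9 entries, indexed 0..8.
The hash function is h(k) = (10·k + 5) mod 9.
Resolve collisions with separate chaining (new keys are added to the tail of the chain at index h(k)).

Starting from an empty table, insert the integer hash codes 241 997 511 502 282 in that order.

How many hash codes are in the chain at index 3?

241 -> bucket 3
997 -> bucket 3 (collision)
511 -> bucket 3 (collision)
502 -> bucket 3 (collision)
282 -> bucket 8
Final buckets:
0: -
1: -
2: -
3: 241 -> 997 -> 511 -> 502
4: -
5: -
6: -
7: -
8: 282

4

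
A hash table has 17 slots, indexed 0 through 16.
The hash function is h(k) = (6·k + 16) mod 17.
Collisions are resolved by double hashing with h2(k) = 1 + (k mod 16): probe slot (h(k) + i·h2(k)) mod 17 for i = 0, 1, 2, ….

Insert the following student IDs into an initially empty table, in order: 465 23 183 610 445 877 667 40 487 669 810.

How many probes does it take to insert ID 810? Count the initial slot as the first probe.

465 hashes to 1; slot 1 is free -> place at 1.
23 hashes to 1, h2=8; 1 taken -> place at 9.
183 hashes to 9, h2=8; 9 taken -> place at 0.
610 hashes to 4; slot 4 is free -> place at 4.
445 hashes to 0, h2=14; 0 taken -> place at 14.
877 hashes to 8; slot 8 is free -> place at 8.
667 hashes to 6; slot 6 is free -> place at 6.
40 hashes to 1, h2=9; 1 taken -> place at 10.
487 hashes to 14, h2=8; 14 taken -> place at 5.
669 hashes to 1, h2=14; 1 taken -> place at 15.
810 hashes to 14, h2=11; 14,8 taken -> place at 2.
Table: [183, 465, 810, -, 610, 487, 667, -, 877, 23, 40, -, -, -, 445, 669, -]

3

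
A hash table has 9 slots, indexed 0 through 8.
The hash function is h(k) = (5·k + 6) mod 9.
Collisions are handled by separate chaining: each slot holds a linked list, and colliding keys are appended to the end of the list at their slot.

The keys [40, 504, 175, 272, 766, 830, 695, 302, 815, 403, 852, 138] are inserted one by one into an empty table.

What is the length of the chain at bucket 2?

40 → bucket 8
504 → bucket 6
175 → bucket 8 (collision)
272 → bucket 7
766 → bucket 2
830 → bucket 7 (collision)
695 → bucket 7 (collision)
302 → bucket 4
815 → bucket 4 (collision)
403 → bucket 5
852 → bucket 0
138 → bucket 3
Final buckets:
0: 852
1: ∅
2: 766
3: 138
4: 302 -> 815
5: 403
6: 504
7: 272 -> 830 -> 695
8: 40 -> 175

1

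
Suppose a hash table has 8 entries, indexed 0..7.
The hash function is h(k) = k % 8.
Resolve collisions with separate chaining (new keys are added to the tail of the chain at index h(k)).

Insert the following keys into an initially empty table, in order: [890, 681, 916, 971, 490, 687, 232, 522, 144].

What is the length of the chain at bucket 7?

1

890 -> bucket 2
681 -> bucket 1
916 -> bucket 4
971 -> bucket 3
490 -> bucket 2 (collision)
687 -> bucket 7
232 -> bucket 0
522 -> bucket 2 (collision)
144 -> bucket 0 (collision)
Final buckets:
0: 232 -> 144
1: 681
2: 890 -> 490 -> 522
3: 971
4: 916
5: —
6: —
7: 687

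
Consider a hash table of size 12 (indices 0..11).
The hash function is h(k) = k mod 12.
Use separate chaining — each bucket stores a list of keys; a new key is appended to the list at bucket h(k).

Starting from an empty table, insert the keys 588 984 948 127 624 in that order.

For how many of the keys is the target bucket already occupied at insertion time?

588 -> bucket 0
984 -> bucket 0 (collision)
948 -> bucket 0 (collision)
127 -> bucket 7
624 -> bucket 0 (collision)
Final buckets:
0: 588 -> 984 -> 948 -> 624
1: -
2: -
3: -
4: -
5: -
6: -
7: 127
8: -
9: -
10: -
11: -

3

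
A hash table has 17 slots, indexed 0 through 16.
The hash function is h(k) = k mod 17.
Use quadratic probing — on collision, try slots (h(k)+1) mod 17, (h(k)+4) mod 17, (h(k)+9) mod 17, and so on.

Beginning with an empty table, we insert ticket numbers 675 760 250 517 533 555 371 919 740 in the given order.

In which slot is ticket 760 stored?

675: h=12 -> slot 12
760: h=12, probe 12,13 -> slot 13
250: h=12, probe 12,13,16 -> slot 16
517: h=7 -> slot 7
533: h=6 -> slot 6
555: h=11 -> slot 11
371: h=14 -> slot 14
919: h=1 -> slot 1
740: h=9 -> slot 9
Table: [_, 919, _, _, _, _, 533, 517, _, 740, _, 555, 675, 760, 371, _, 250]

13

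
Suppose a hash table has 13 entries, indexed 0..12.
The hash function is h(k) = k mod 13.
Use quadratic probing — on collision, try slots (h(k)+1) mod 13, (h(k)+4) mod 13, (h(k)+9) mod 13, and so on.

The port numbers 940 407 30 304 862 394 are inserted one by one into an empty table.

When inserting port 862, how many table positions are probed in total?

940 hashes to 4; slot 4 is free → place at 4.
407 hashes to 4; 4 taken → place at 5.
30 hashes to 4; 4,5 taken → place at 8.
304 hashes to 5; 5 taken → place at 6.
862 hashes to 4; 4,5,8 taken → place at 0.
394 hashes to 4; 4,5,8,0 taken → place at 7.
Table: [862, ., ., ., 940, 407, 304, 394, 30, ., ., ., .]

4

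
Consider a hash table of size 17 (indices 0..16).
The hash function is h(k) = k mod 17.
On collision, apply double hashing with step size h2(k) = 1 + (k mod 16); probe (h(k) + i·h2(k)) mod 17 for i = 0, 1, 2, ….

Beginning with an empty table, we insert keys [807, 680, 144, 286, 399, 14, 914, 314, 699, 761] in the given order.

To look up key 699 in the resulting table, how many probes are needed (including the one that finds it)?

4

807: h=8 -> slot 8
680: h=0 -> slot 0
144: h=8, h2=1, probe 8,9 -> slot 9
286: h=14 -> slot 14
399: h=8, h2=16, probe 8,7 -> slot 7
14: h=14, h2=15, probe 14,12 -> slot 12
914: h=13 -> slot 13
314: h=8, h2=11, probe 8,2 -> slot 2
699: h=2, h2=12, probe 2,14,9,4 -> slot 4
761: h=13, h2=10, probe 13,6 -> slot 6
Table: [680, -, 314, -, 699, -, 761, 399, 807, 144, -, -, 14, 914, 286, -, -]
Lookup 699: h=2, h2=12, probe 2,14,9,4 → found at 4.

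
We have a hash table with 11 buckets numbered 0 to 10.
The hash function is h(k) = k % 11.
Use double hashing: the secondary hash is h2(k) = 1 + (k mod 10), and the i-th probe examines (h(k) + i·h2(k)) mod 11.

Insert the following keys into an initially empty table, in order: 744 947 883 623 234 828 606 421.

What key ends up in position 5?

421

Insert 744: h=7, slot 7 empty => index 7.
Insert 947: h=1, slot 1 empty => index 1.
Insert 883: h=3, slot 3 empty => index 3.
Insert 623: h=7, h2=4, slot 7 occupied => index 0.
Insert 234: h=3, h2=5, slot 3 occupied => index 8.
Insert 828: h=3, h2=9, slots 3,1 occupied => index 10.
Insert 606: h=1, h2=7, slots 1,8 occupied => index 4.
Insert 421: h=3, h2=2, slot 3 occupied => index 5.
Table: [623, 947, ., 883, 606, 421, ., 744, 234, ., 828]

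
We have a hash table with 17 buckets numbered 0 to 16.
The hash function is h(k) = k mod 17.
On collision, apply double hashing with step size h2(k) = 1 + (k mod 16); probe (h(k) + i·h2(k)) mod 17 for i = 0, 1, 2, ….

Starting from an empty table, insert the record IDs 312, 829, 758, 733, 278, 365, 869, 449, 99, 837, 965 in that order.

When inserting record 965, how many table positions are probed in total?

6

312: h=6 => slot 6
829: h=13 => slot 13
758: h=10 => slot 10
733: h=2 => slot 2
278: h=6, h2=7, probe 6,13,3 => slot 3
365: h=8 => slot 8
869: h=2, h2=6, probe 2,8,14 => slot 14
449: h=7 => slot 7
99: h=14, h2=4, probe 14,1 => slot 1
837: h=4 => slot 4
965: h=13, h2=6, probe 13,2,8,14,3,9 => slot 9
Table: [—, 99, 733, 278, 837, —, 312, 449, 365, 965, 758, —, —, 829, 869, —, —]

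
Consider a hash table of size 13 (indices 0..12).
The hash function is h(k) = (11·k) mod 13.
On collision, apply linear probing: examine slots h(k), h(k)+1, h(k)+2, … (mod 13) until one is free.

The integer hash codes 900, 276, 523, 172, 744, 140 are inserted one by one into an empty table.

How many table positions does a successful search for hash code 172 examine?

4

Insert 900: h=7, slot 7 empty => index 7.
Insert 276: h=7, slot 7 occupied => index 8.
Insert 523: h=7, slots 7,8 occupied => index 9.
Insert 172: h=7, slots 7,8,9 occupied => index 10.
Insert 744: h=7, slots 7,8,9,10 occupied => index 11.
Insert 140: h=6, slot 6 empty => index 6.
Table: [—, —, —, —, —, —, 140, 900, 276, 523, 172, 744, —]
Lookup 172: h=7, probe 7,8,9,10 → found at 10.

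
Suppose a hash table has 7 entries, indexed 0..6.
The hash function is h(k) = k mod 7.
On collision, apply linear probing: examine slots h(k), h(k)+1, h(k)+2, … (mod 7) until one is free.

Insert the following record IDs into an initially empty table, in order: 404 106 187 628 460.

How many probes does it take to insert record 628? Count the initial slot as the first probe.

3

404: h=5 => slot 5
106: h=1 => slot 1
187: h=5, probe 5,6 => slot 6
628: h=5, probe 5,6,0 => slot 0
460: h=5, probe 5,6,0,1,2 => slot 2
Table: [628, 106, 460, ∅, ∅, 404, 187]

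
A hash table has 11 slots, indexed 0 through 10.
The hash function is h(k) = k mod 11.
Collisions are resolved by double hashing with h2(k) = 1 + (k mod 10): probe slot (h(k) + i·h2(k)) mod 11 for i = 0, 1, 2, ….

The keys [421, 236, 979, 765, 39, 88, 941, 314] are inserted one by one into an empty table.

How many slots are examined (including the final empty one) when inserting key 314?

4

421 hashes to 3; slot 3 is free → place at 3.
236 hashes to 5; slot 5 is free → place at 5.
979 hashes to 0; slot 0 is free → place at 0.
765 hashes to 6; slot 6 is free → place at 6.
39 hashes to 6, h2=10; 6,5 taken → place at 4.
88 hashes to 0, h2=9; 0 taken → place at 9.
941 hashes to 6, h2=2; 6 taken → place at 8.
314 hashes to 6, h2=5; 6,0,5 taken → place at 10.
Table: [979, -, -, 421, 39, 236, 765, -, 941, 88, 314]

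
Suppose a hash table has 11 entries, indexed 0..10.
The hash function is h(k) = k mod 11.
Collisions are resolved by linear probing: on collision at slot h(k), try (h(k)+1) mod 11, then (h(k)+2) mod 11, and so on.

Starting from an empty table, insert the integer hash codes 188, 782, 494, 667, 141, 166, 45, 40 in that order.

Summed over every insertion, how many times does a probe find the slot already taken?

7

Insert 188: h=1, slot 1 empty -> index 1.
Insert 782: h=1, slot 1 occupied -> index 2.
Insert 494: h=10, slot 10 empty -> index 10.
Insert 667: h=7, slot 7 empty -> index 7.
Insert 141: h=9, slot 9 empty -> index 9.
Insert 166: h=1, slots 1,2 occupied -> index 3.
Insert 45: h=1, slots 1,2,3 occupied -> index 4.
Insert 40: h=7, slot 7 occupied -> index 8.
Table: [-, 188, 782, 166, 45, -, -, 667, 40, 141, 494]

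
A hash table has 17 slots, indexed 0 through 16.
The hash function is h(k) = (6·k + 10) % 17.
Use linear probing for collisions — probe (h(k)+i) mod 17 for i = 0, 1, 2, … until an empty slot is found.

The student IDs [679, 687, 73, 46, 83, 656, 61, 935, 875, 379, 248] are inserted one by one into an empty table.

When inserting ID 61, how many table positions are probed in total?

679: h=4 -> slot 4
687: h=1 -> slot 1
73: h=6 -> slot 6
46: h=14 -> slot 14
83: h=15 -> slot 15
656: h=2 -> slot 2
61: h=2, probe 2,3 -> slot 3
935: h=10 -> slot 10
875: h=7 -> slot 7
379: h=6, probe 6,7,8 -> slot 8
248: h=2, probe 2,3,4,5 -> slot 5
Table: [_, 687, 656, 61, 679, 248, 73, 875, 379, _, 935, _, _, _, 46, 83, _]

2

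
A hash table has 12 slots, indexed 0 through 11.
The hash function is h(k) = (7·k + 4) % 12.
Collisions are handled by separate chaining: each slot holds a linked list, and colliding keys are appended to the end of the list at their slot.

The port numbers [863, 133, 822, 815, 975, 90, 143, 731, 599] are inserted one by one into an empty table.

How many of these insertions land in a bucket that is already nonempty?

Insert 863: h=9, bucket 9 empty → new chain.
Insert 133: h=11, bucket 11 empty → new chain.
Insert 822: h=10, bucket 10 empty → new chain.
Insert 815: h=9, bucket 9 nonempty → append to chain.
Insert 975: h=1, bucket 1 empty → new chain.
Insert 90: h=10, bucket 10 nonempty → append to chain.
Insert 143: h=9, bucket 9 nonempty → append to chain.
Insert 731: h=9, bucket 9 nonempty → append to chain.
Insert 599: h=9, bucket 9 nonempty → append to chain.
Final buckets:
0: .
1: 975
2: .
3: .
4: .
5: .
6: .
7: .
8: .
9: 863 -> 815 -> 143 -> 731 -> 599
10: 822 -> 90
11: 133

5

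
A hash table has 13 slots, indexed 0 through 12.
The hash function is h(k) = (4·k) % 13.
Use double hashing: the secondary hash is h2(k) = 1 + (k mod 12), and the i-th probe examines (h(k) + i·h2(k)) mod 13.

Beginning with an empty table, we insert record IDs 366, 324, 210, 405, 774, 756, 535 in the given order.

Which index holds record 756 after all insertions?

Insert 366: h=8, slot 8 empty -> index 8.
Insert 324: h=9, slot 9 empty -> index 9.
Insert 210: h=8, h2=7, slot 8 occupied -> index 2.
Insert 405: h=8, h2=10, slot 8 occupied -> index 5.
Insert 774: h=2, h2=7, slots 2,9 occupied -> index 3.
Insert 756: h=8, h2=1, slots 8,9 occupied -> index 10.
Insert 535: h=8, h2=8, slots 8,3 occupied -> index 11.
Table: [-, -, 210, 774, -, 405, -, -, 366, 324, 756, 535, -]

10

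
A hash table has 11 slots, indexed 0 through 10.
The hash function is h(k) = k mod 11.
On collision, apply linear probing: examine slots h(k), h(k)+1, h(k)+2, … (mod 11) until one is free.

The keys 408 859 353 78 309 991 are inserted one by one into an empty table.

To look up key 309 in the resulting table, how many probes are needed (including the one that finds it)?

Insert 408: h=1, slot 1 empty => index 1.
Insert 859: h=1, slot 1 occupied => index 2.
Insert 353: h=1, slots 1,2 occupied => index 3.
Insert 78: h=1, slots 1,2,3 occupied => index 4.
Insert 309: h=1, slots 1,2,3,4 occupied => index 5.
Insert 991: h=1, slots 1,2,3,4,5 occupied => index 6.
Table: [-, 408, 859, 353, 78, 309, 991, -, -, -, -]
Lookup 309: h=1, probe 1,2,3,4,5 → found at 5.

5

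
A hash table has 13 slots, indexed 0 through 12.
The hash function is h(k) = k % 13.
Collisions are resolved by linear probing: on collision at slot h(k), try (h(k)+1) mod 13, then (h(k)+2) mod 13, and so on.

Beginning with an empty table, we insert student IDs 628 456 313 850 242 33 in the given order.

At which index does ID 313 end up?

2

628: h=4 => slot 4
456: h=1 => slot 1
313: h=1, probe 1,2 => slot 2
850: h=5 => slot 5
242: h=8 => slot 8
33: h=7 => slot 7
Table: [—, 456, 313, —, 628, 850, —, 33, 242, —, —, —, —]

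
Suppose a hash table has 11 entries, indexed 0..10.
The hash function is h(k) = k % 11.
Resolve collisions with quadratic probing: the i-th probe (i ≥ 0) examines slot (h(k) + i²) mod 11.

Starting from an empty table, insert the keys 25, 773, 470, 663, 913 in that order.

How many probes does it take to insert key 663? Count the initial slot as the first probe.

Insert 25: h=3, slot 3 empty -> index 3.
Insert 773: h=3, slot 3 occupied -> index 4.
Insert 470: h=8, slot 8 empty -> index 8.
Insert 663: h=3, slots 3,4 occupied -> index 7.
Insert 913: h=0, slot 0 empty -> index 0.
Table: [913, ., ., 25, 773, ., ., 663, 470, ., .]

3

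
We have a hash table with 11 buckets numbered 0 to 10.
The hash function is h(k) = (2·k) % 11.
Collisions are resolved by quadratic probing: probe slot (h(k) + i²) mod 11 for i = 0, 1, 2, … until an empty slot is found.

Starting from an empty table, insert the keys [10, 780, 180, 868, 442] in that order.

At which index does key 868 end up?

2

10 hashes to 9; slot 9 is free -> place at 9.
780 hashes to 9; 9 taken -> place at 10.
180 hashes to 8; slot 8 is free -> place at 8.
868 hashes to 9; 9,10 taken -> place at 2.
442 hashes to 4; slot 4 is free -> place at 4.
Table: [—, —, 868, —, 442, —, —, —, 180, 10, 780]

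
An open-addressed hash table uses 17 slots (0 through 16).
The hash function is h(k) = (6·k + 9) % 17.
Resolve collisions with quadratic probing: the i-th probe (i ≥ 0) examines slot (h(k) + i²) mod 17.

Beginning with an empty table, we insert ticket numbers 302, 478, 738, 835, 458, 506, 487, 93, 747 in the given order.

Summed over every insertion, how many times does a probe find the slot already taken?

8

Insert 302: h=2, slot 2 empty → index 2.
Insert 478: h=4, slot 4 empty → index 4.
Insert 738: h=0, slot 0 empty → index 0.
Insert 835: h=4, slot 4 occupied → index 5.
Insert 458: h=3, slot 3 empty → index 3.
Insert 506: h=2, slots 2,3 occupied → index 6.
Insert 487: h=7, slot 7 empty → index 7.
Insert 93: h=6, slots 6,7 occupied → index 10.
Insert 747: h=3, slots 3,4,7 occupied → index 12.
Table: [738, ., 302, 458, 478, 835, 506, 487, ., ., 93, ., 747, ., ., ., .]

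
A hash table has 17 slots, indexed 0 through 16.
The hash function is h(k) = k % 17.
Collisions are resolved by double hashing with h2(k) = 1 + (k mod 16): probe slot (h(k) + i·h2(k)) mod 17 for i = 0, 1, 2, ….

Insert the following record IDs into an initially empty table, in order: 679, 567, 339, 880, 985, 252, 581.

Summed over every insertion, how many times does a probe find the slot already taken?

Insert 679: h=16, slot 16 empty → index 16.
Insert 567: h=6, slot 6 empty → index 6.
Insert 339: h=16, h2=4, slot 16 occupied → index 3.
Insert 880: h=13, slot 13 empty → index 13.
Insert 985: h=16, h2=10, slot 16 occupied → index 9.
Insert 252: h=14, slot 14 empty → index 14.
Insert 581: h=3, h2=6, slots 3,9 occupied → index 15.
Table: [∅, ∅, ∅, 339, ∅, ∅, 567, ∅, ∅, 985, ∅, ∅, ∅, 880, 252, 581, 679]

4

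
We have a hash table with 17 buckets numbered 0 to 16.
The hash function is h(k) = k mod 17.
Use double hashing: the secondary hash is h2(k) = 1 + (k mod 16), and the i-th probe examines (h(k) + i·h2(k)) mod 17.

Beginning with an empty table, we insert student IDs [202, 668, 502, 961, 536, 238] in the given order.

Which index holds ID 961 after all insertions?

11

202 hashes to 15; slot 15 is free → place at 15.
668 hashes to 5; slot 5 is free → place at 5.
502 hashes to 9; slot 9 is free → place at 9.
961 hashes to 9, h2=2; 9 taken → place at 11.
536 hashes to 9, h2=9; 9 taken → place at 1.
238 hashes to 0; slot 0 is free → place at 0.
Table: [238, 536, -, -, -, 668, -, -, -, 502, -, 961, -, -, -, 202, -]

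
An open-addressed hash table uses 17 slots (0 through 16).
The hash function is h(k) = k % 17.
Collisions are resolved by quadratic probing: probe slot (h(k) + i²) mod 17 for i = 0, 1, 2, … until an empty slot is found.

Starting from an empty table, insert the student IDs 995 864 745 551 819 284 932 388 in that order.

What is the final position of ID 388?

6

995 hashes to 9; slot 9 is free → place at 9.
864 hashes to 14; slot 14 is free → place at 14.
745 hashes to 14; 14 taken → place at 15.
551 hashes to 7; slot 7 is free → place at 7.
819 hashes to 3; slot 3 is free → place at 3.
284 hashes to 12; slot 12 is free → place at 12.
932 hashes to 14; 14,15 taken → place at 1.
388 hashes to 14; 14,15,1 taken → place at 6.
Table: [—, 932, —, 819, —, —, 388, 551, —, 995, —, —, 284, —, 864, 745, —]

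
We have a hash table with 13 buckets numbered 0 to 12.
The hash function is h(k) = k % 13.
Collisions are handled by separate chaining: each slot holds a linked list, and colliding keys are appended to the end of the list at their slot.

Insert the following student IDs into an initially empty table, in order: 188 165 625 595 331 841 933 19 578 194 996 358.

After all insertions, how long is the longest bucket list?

4

188 → bucket 6
165 → bucket 9
625 → bucket 1
595 → bucket 10
331 → bucket 6 (collision)
841 → bucket 9 (collision)
933 → bucket 10 (collision)
19 → bucket 6 (collision)
578 → bucket 6 (collision)
194 → bucket 12
996 → bucket 8
358 → bucket 7
Final buckets:
0: ∅
1: 625
2: ∅
3: ∅
4: ∅
5: ∅
6: 188 -> 331 -> 19 -> 578
7: 358
8: 996
9: 165 -> 841
10: 595 -> 933
11: ∅
12: 194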